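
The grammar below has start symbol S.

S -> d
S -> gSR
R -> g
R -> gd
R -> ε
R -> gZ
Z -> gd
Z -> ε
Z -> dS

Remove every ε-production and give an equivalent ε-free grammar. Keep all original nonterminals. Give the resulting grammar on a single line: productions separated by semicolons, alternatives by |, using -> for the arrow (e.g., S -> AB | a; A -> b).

Nullable set: {R, Z}.
S -> gSR: R nullable, giving gS | gSR.
Drop R -> ε.
R -> gZ: Z nullable, giving g | gZ.
Drop Z -> ε.
Unchanged (no nullable symbols): S -> d; R -> g; R -> gd; Z -> dS; Z -> gd.

S -> d | gS | gSR; R -> g | gZ | gd; Z -> dS | gd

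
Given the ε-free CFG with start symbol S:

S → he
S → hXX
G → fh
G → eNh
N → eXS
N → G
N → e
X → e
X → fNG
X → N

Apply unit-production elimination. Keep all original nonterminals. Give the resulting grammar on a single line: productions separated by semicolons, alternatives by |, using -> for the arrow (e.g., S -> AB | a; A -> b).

S -> he | hXX; G -> fh | eNh; N -> e | fh | eNh | eXS; X -> e | fh | eNh | eXS | fNG

Unit productions: N->G, X->N.
Unit pairs (A ⇒* B via units): (N,G), (X,G), (X,N).
S: inherits non-unit rules of {S} → hXX | he.
G: inherits non-unit rules of {G} → eNh | fh.
N: inherits non-unit rules of {G, N} → e | eNh | eXS | fh.
X: inherits non-unit rules of {G, N, X} → e | eNh | eXS | fNG | fh.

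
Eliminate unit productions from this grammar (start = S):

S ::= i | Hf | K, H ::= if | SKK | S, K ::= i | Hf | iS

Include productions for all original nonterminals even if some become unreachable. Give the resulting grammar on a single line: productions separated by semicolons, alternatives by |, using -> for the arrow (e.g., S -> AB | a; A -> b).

Unit productions: H->S, S->K.
Unit pairs (A ⇒* B via units): (H,K), (H,S), (S,K).
S: inherits non-unit rules of {K, S} → Hf | i | iS.
H: inherits non-unit rules of {H, K, S} → Hf | SKK | i | iS | if.
K: inherits non-unit rules of {K} → Hf | i | iS.

S -> i | Hf | iS; H -> i | Hf | iS | if | SKK; K -> i | Hf | iS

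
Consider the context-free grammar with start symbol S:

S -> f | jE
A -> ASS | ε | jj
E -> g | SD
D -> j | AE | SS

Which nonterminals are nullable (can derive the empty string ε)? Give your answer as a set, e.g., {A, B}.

{A}

Directly nullable (have an ε-rule): {A}.
Not nullable: D, E, S — each has a terminal in every rule's right-hand side or depends on a non-nullable symbol.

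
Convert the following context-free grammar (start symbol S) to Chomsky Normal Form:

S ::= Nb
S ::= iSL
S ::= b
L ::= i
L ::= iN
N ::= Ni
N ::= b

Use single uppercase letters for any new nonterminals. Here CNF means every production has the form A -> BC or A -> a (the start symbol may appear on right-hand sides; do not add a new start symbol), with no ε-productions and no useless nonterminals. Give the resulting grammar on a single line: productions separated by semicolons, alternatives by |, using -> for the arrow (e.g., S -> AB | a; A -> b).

S -> b | AC | NB; A -> i; B -> b; C -> SL; L -> i | AN; N -> b | NA

No ε-productions.
No unit productions to eliminate.
TERM: introduce B -> b, A -> i and substitute in every rule of length ≥2.
BIN: S -> ASL becomes S -> AC, C -> SL.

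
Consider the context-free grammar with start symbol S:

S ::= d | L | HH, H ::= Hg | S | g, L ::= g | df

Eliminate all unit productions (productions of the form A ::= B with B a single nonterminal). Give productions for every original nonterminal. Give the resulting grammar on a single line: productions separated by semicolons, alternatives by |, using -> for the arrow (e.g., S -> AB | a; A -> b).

S -> d | g | HH | df; H -> d | g | HH | Hg | df; L -> g | df

Unit productions: H->S, S->L.
Unit pairs (A ⇒* B via units): (H,L), (H,S), (S,L).
S: inherits non-unit rules of {L, S} → HH | d | df | g.
H: inherits non-unit rules of {H, L, S} → HH | Hg | d | df | g.
L: inherits non-unit rules of {L} → df | g.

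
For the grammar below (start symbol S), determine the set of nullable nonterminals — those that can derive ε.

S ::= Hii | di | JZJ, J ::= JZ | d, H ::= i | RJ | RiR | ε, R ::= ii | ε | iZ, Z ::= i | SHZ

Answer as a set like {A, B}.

Directly nullable (have an ε-rule): {H, R}.
Not nullable: J, S, Z — each has a terminal in every rule's right-hand side or depends on a non-nullable symbol.

{H, R}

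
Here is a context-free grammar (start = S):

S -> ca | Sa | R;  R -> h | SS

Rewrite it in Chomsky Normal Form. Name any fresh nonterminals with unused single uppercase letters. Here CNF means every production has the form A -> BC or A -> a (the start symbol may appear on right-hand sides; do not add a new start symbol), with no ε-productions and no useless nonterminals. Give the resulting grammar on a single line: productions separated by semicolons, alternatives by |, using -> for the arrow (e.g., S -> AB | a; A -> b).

S -> h | BA | SA | SS; A -> a; B -> c

No ε-productions.
After unit-elimination: S -> h | SS | Sa | ca; R -> h | SS.
TERM: introduce A -> a, B -> c and substitute in every rule of length ≥2.
Drop unreachable/unproductive: R.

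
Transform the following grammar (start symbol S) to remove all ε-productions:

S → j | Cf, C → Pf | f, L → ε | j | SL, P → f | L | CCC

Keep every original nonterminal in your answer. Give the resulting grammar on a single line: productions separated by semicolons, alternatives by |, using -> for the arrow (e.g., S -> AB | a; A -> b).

Nullable set: {L, P}.
C -> Pf: P nullable, giving Pf | f.
Drop L -> ε.
L -> SL: L nullable, giving S | SL.
P -> L: L nullable, giving L.
Unchanged (no nullable symbols): S -> Cf; S -> j; C -> f; L -> j; P -> CCC; P -> f.

S -> j | Cf; C -> f | Pf; L -> S | j | SL; P -> L | f | CCC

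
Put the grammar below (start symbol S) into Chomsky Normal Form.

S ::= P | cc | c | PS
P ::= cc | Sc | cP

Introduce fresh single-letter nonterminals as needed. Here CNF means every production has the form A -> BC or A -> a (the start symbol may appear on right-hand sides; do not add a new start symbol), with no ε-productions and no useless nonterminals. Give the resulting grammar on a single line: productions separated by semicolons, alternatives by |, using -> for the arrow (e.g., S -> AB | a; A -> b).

S -> c | AA | AP | PS | SA; A -> c; P -> AA | AP | SA

No ε-productions.
After unit-elimination: S -> c | PS | Sc | cP | cc; P -> Sc | cP | cc.
TERM: introduce A -> c and substitute in every rule of length ≥2.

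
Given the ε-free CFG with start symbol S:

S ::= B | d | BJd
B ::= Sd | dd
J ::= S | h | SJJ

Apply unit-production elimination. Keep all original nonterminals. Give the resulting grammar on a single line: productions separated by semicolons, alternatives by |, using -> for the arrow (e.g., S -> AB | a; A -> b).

Unit productions: J->S, S->B.
Unit pairs (A ⇒* B via units): (J,B), (J,S), (S,B).
S: inherits non-unit rules of {B, S} → BJd | Sd | d | dd.
B: inherits non-unit rules of {B} → Sd | dd.
J: inherits non-unit rules of {B, J, S} → BJd | SJJ | Sd | d | dd | h.

S -> d | Sd | dd | BJd; B -> Sd | dd; J -> d | h | Sd | dd | BJd | SJJ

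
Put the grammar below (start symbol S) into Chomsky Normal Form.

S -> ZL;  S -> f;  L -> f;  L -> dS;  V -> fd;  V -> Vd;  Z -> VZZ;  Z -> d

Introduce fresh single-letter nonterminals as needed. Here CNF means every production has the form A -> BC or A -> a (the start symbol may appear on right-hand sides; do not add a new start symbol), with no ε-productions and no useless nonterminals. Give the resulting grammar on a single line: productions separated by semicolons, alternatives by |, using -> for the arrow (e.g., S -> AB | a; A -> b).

No ε-productions.
No unit productions to eliminate.
TERM: introduce A -> d, B -> f and substitute in every rule of length ≥2.
BIN: Z -> VZZ becomes Z -> VC, C -> ZZ.

S -> f | ZL; A -> d; B -> f; C -> ZZ; L -> f | AS; V -> BA | VA; Z -> d | VC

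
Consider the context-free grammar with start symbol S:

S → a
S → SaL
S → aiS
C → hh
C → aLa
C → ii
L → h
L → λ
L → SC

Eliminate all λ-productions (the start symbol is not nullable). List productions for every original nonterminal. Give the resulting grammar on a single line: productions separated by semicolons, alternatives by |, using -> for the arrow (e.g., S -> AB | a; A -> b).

Nullable set: {L}.
S -> SaL: L nullable, giving Sa | SaL.
C -> aLa: L nullable, giving aLa | aa.
Drop L -> λ.
Unchanged (no nullable symbols): S -> a; S -> aiS; C -> hh; C -> ii; L -> SC; L -> h.

S -> a | Sa | SaL | aiS; C -> aa | hh | ii | aLa; L -> h | SC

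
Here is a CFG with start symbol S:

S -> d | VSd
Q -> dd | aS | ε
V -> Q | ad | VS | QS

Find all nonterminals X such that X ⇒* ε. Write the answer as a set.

Directly nullable (have an ε-rule): {Q}.
V is nullable via V -> Q (every symbol on the right is already known nullable).
Not nullable: S — each has a terminal in every rule's right-hand side or depends on a non-nullable symbol.

{Q, V}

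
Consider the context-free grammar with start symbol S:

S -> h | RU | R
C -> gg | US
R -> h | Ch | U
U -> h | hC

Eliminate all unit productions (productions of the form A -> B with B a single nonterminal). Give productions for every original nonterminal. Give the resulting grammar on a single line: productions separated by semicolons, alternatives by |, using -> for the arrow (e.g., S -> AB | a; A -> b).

Unit productions: R->U, S->R.
Unit pairs (A ⇒* B via units): (R,U), (S,R), (S,U).
S: inherits non-unit rules of {R, S, U} → Ch | RU | h | hC.
C: inherits non-unit rules of {C} → US | gg.
R: inherits non-unit rules of {R, U} → Ch | h | hC.
U: inherits non-unit rules of {U} → h | hC.

S -> h | Ch | RU | hC; C -> US | gg; R -> h | Ch | hC; U -> h | hC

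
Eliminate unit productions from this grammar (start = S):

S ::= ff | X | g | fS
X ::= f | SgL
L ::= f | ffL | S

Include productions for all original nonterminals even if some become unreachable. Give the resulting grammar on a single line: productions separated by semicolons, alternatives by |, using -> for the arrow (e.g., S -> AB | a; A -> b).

Unit productions: L->S, S->X.
Unit pairs (A ⇒* B via units): (L,S), (L,X), (S,X).
S: inherits non-unit rules of {S, X} → SgL | f | fS | ff | g.
L: inherits non-unit rules of {L, S, X} → SgL | f | fS | ff | ffL | g.
X: inherits non-unit rules of {X} → SgL | f.

S -> f | g | fS | ff | SgL; L -> f | g | fS | ff | SgL | ffL; X -> f | SgL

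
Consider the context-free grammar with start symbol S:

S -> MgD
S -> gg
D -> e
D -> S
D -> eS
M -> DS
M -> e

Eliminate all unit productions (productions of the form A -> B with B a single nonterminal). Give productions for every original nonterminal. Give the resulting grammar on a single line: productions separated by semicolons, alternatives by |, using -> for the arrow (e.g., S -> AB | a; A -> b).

Unit productions: D->S.
Unit pairs (A ⇒* B via units): (D,S).
S: inherits non-unit rules of {S} → MgD | gg.
D: inherits non-unit rules of {D, S} → MgD | e | eS | gg.
M: inherits non-unit rules of {M} → DS | e.

S -> gg | MgD; D -> e | eS | gg | MgD; M -> e | DS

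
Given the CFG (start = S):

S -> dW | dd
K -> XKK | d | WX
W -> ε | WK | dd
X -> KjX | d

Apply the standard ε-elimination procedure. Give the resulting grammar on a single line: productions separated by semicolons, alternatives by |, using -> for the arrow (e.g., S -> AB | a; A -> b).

Nullable set: {W}.
S -> dW: W nullable, giving d | dW.
K -> WX: W nullable, giving WX | X.
Drop W -> ε.
W -> WK: W nullable, giving K | WK.
Unchanged (no nullable symbols): S -> dd; K -> XKK; K -> d; W -> dd; X -> KjX; X -> d.

S -> d | dW | dd; K -> X | d | WX | XKK; W -> K | WK | dd; X -> d | KjX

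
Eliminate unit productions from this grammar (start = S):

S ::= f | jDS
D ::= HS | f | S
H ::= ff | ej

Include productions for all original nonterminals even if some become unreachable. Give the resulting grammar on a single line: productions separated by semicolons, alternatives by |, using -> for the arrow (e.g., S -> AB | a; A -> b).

Unit productions: D->S.
Unit pairs (A ⇒* B via units): (D,S).
S: inherits non-unit rules of {S} → f | jDS.
D: inherits non-unit rules of {D, S} → HS | f | jDS.
H: inherits non-unit rules of {H} → ej | ff.

S -> f | jDS; D -> f | HS | jDS; H -> ej | ff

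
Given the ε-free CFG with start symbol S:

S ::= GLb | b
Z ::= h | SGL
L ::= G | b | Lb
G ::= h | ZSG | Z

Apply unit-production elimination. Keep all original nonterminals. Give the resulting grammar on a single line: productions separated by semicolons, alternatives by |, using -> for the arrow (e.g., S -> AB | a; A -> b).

S -> b | GLb; G -> h | SGL | ZSG; L -> b | h | Lb | SGL | ZSG; Z -> h | SGL

Unit productions: G->Z, L->G.
Unit pairs (A ⇒* B via units): (G,Z), (L,G), (L,Z).
S: inherits non-unit rules of {S} → GLb | b.
G: inherits non-unit rules of {G, Z} → SGL | ZSG | h.
L: inherits non-unit rules of {G, L, Z} → Lb | SGL | ZSG | b | h.
Z: inherits non-unit rules of {Z} → SGL | h.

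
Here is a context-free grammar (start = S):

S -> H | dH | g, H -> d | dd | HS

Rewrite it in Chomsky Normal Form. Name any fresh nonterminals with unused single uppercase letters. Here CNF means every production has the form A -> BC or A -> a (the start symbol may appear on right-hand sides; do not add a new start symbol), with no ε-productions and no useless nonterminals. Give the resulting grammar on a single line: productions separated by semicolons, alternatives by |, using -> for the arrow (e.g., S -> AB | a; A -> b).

S -> d | g | AA | AH | HS; A -> d; H -> d | AA | HS

No ε-productions.
After unit-elimination: S -> d | g | HS | dH | dd; H -> d | HS | dd.
TERM: introduce A -> d and substitute in every rule of length ≥2.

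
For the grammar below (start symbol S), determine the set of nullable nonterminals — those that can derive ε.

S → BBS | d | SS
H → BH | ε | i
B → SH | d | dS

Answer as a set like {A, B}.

Directly nullable (have an ε-rule): {H}.
Not nullable: B, S — each has a terminal in every rule's right-hand side or depends on a non-nullable symbol.

{H}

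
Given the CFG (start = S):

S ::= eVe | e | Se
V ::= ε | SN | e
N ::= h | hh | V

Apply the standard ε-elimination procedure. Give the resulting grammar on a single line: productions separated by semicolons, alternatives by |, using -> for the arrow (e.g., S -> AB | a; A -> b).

S -> e | Se | ee | eVe; N -> V | h | hh; V -> S | e | SN

Nullable set: {N, V}.
S -> eVe: V nullable, giving eVe | ee.
N -> V: V nullable, giving V.
Drop V -> ε.
V -> SN: N nullable, giving S | SN.
Unchanged (no nullable symbols): S -> Se; S -> e; N -> h; N -> hh; V -> e.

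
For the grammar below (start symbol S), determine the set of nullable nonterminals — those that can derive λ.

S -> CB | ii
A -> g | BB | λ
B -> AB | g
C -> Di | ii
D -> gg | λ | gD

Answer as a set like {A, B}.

Directly nullable (have an ε-rule): {A, D}.
Not nullable: B, C, S — each has a terminal in every rule's right-hand side or depends on a non-nullable symbol.

{A, D}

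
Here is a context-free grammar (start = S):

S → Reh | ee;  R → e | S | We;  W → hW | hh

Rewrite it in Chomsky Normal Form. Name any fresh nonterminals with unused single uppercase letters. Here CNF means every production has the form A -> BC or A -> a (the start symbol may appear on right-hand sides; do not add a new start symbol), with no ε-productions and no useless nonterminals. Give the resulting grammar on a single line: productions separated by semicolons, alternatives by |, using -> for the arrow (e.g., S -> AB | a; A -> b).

No ε-productions.
After unit-elimination: S -> ee | Reh; R -> e | We | ee | Reh; W -> hW | hh.
TERM: introduce A -> e, B -> h and substitute in every rule of length ≥2.
BIN: R -> RAB becomes R -> RC, C -> AB; S -> RAB becomes S -> RD, D -> AB.

S -> AA | RD; A -> e; B -> h; C -> AB; D -> AB; R -> e | AA | RC | WA; W -> BB | BW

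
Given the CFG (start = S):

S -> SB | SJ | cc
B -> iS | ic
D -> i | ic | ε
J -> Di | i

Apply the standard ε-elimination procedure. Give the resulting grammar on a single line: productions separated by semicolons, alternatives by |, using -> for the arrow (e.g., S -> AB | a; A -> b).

Nullable set: {D}.
Drop D -> ε.
J -> Di: D nullable, giving Di | i.
Unchanged (no nullable symbols): S -> SB; S -> SJ; S -> cc; B -> iS; B -> ic; D -> i; D -> ic; J -> i.

S -> SB | SJ | cc; B -> iS | ic; D -> i | ic; J -> i | Di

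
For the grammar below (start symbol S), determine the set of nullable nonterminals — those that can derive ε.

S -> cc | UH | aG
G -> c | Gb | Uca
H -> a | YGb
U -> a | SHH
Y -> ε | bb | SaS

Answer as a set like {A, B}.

Directly nullable (have an ε-rule): {Y}.
Not nullable: G, H, S, U — each has a terminal in every rule's right-hand side or depends on a non-nullable symbol.

{Y}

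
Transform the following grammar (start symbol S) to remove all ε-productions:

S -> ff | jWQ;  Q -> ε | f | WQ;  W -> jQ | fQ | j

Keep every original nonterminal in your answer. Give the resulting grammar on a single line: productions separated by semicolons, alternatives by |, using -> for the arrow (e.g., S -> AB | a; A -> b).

S -> ff | jW | jWQ; Q -> W | f | WQ; W -> f | j | fQ | jQ

Nullable set: {Q}.
S -> jWQ: Q nullable, giving jW | jWQ.
Drop Q -> ε.
Q -> WQ: Q nullable, giving W | WQ.
W -> fQ: Q nullable, giving f | fQ.
W -> jQ: Q nullable, giving j | jQ.
Unchanged (no nullable symbols): S -> ff; Q -> f; W -> j.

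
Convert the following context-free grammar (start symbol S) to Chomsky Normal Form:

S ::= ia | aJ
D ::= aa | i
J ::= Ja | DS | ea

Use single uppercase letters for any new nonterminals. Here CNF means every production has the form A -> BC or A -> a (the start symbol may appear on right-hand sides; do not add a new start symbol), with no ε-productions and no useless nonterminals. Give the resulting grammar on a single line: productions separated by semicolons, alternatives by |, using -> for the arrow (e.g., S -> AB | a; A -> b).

S -> AJ | CA; A -> a; B -> e; C -> i; D -> i | AA; J -> BA | DS | JA

No ε-productions.
No unit productions to eliminate.
TERM: introduce A -> a, B -> e, C -> i and substitute in every rule of length ≥2.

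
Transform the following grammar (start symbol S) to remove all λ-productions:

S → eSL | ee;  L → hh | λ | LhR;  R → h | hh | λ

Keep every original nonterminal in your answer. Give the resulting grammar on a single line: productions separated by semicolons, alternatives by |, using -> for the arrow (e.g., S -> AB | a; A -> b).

S -> eS | ee | eSL; L -> h | Lh | hR | hh | LhR; R -> h | hh

Nullable set: {L, R}.
S -> eSL: L nullable, giving eS | eSL.
Drop L -> λ.
L -> LhR: L, R nullable, giving Lh | LhR | h | hR.
Drop R -> λ.
Unchanged (no nullable symbols): S -> ee; L -> hh; R -> h; R -> hh.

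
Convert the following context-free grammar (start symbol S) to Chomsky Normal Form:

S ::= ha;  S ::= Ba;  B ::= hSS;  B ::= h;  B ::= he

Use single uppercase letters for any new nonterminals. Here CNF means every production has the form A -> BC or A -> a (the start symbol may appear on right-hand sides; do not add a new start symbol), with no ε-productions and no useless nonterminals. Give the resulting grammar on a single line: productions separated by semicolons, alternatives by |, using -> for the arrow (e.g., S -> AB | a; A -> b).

No ε-productions.
No unit productions to eliminate.
TERM: introduce D -> a, C -> e, A -> h and substitute in every rule of length ≥2.
BIN: B -> ASS becomes B -> AE, E -> SS.

S -> AD | BD; A -> h; B -> h | AC | AE; C -> e; D -> a; E -> SS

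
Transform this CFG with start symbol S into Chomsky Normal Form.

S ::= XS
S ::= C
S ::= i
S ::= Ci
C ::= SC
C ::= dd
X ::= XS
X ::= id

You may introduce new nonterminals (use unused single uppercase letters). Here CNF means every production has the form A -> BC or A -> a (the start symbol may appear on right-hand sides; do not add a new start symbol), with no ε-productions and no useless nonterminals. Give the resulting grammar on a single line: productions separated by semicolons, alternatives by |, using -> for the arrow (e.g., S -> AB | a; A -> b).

No ε-productions.
After unit-elimination: S -> i | Ci | SC | XS | dd; C -> SC | dd; X -> XS | id.
TERM: introduce A -> d, B -> i and substitute in every rule of length ≥2.

S -> i | AA | CB | SC | XS; A -> d; B -> i; C -> AA | SC; X -> BA | XS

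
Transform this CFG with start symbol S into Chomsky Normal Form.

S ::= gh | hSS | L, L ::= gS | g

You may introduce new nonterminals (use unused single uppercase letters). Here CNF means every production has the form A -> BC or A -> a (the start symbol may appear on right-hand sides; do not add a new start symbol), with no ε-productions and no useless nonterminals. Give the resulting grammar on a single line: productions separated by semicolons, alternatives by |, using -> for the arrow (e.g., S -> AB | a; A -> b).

No ε-productions.
After unit-elimination: S -> g | gS | gh | hSS; L -> g | gS.
TERM: introduce A -> g, B -> h and substitute in every rule of length ≥2.
BIN: S -> BSS becomes S -> BC, C -> SS.
Drop unreachable/unproductive: L.

S -> g | AB | AS | BC; A -> g; B -> h; C -> SS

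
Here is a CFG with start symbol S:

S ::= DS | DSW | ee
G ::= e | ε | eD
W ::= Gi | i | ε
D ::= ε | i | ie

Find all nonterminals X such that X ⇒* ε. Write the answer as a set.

Directly nullable (have an ε-rule): {D, G, W}.
Not nullable: S — each has a terminal in every rule's right-hand side or depends on a non-nullable symbol.

{D, G, W}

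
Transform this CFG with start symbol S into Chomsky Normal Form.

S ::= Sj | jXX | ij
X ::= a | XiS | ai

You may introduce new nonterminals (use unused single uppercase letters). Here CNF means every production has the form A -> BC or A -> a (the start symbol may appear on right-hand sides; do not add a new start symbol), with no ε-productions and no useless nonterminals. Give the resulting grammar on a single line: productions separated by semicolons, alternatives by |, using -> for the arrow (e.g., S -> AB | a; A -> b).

S -> AD | BA | SA; A -> j; B -> i; C -> a; D -> XX; E -> BS; X -> a | CB | XE

No ε-productions.
No unit productions to eliminate.
TERM: introduce C -> a, B -> i, A -> j and substitute in every rule of length ≥2.
BIN: S -> AXX becomes S -> AD, D -> XX; X -> XBS becomes X -> XE, E -> BS.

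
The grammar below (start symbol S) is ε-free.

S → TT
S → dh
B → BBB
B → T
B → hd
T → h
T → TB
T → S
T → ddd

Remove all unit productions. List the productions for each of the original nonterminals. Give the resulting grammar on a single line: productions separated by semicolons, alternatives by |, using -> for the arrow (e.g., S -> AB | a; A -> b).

Unit productions: B->T, T->S.
Unit pairs (A ⇒* B via units): (B,S), (B,T), (T,S).
S: inherits non-unit rules of {S} → TT | dh.
B: inherits non-unit rules of {B, S, T} → BBB | TB | TT | ddd | dh | h | hd.
T: inherits non-unit rules of {S, T} → TB | TT | ddd | dh | h.

S -> TT | dh; B -> h | TB | TT | dh | hd | BBB | ddd; T -> h | TB | TT | dh | ddd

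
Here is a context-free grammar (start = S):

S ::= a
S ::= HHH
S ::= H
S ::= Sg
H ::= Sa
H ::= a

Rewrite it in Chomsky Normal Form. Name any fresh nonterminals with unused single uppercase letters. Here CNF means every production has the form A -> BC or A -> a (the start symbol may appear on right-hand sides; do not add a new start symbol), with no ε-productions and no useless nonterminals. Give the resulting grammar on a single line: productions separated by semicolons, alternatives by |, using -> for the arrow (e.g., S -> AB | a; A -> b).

No ε-productions.
After unit-elimination: S -> a | Sa | Sg | HHH; H -> a | Sa.
TERM: introduce A -> a, B -> g and substitute in every rule of length ≥2.
BIN: S -> HHH becomes S -> HC, C -> HH.

S -> a | HC | SA | SB; A -> a; B -> g; C -> HH; H -> a | SA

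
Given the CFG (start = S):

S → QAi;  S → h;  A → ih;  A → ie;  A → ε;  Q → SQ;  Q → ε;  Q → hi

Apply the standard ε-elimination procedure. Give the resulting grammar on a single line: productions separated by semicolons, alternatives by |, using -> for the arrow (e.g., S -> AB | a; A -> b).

S -> h | i | Ai | Qi | QAi; A -> ie | ih; Q -> S | SQ | hi

Nullable set: {A, Q}.
S -> QAi: Q, A nullable, giving Ai | QAi | Qi | i.
Drop A -> ε.
Drop Q -> ε.
Q -> SQ: Q nullable, giving S | SQ.
Unchanged (no nullable symbols): S -> h; A -> ie; A -> ih; Q -> hi.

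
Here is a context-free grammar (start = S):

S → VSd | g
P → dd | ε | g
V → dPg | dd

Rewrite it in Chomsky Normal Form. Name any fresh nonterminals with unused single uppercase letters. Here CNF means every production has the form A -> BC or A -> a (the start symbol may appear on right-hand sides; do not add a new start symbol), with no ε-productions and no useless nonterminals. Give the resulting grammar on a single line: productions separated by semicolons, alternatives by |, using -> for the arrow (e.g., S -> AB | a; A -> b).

S -> g | VC; A -> d; B -> g; C -> SA; D -> PB; P -> g | AA; V -> AA | AB | AD

Nullable: {P}; after ε-elimination: S -> g | VSd; P -> g | dd; V -> dd | dg | dPg.
No unit productions to eliminate.
TERM: introduce A -> d, B -> g and substitute in every rule of length ≥2.
BIN: S -> VSA becomes S -> VC, C -> SA; V -> APB becomes V -> AD, D -> PB.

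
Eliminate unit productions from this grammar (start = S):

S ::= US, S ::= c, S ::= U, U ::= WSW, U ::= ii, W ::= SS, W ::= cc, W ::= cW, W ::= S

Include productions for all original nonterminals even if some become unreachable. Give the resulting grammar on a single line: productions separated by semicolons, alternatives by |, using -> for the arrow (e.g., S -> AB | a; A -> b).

Unit productions: S->U, W->S.
Unit pairs (A ⇒* B via units): (S,U), (W,S), (W,U).
S: inherits non-unit rules of {S, U} → US | WSW | c | ii.
U: inherits non-unit rules of {U} → WSW | ii.
W: inherits non-unit rules of {S, U, W} → SS | US | WSW | c | cW | cc | ii.

S -> c | US | ii | WSW; U -> ii | WSW; W -> c | SS | US | cW | cc | ii | WSW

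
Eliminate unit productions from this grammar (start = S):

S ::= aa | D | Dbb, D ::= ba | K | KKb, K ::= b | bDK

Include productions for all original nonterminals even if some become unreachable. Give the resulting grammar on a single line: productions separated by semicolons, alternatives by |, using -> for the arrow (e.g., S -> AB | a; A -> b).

S -> b | aa | ba | Dbb | KKb | bDK; D -> b | ba | KKb | bDK; K -> b | bDK

Unit productions: D->K, S->D.
Unit pairs (A ⇒* B via units): (D,K), (S,D), (S,K).
S: inherits non-unit rules of {D, K, S} → Dbb | KKb | aa | b | bDK | ba.
D: inherits non-unit rules of {D, K} → KKb | b | bDK | ba.
K: inherits non-unit rules of {K} → b | bDK.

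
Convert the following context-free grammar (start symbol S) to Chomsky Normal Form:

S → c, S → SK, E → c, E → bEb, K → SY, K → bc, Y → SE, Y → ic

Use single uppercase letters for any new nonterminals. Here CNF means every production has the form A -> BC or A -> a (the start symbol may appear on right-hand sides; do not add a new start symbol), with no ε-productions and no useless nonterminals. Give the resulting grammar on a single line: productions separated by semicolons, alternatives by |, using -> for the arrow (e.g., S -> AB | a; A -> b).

S -> c | SK; A -> b; B -> c; C -> i; D -> EA; E -> c | AD; K -> AB | SY; Y -> CB | SE

No ε-productions.
No unit productions to eliminate.
TERM: introduce A -> b, B -> c, C -> i and substitute in every rule of length ≥2.
BIN: E -> AEA becomes E -> AD, D -> EA.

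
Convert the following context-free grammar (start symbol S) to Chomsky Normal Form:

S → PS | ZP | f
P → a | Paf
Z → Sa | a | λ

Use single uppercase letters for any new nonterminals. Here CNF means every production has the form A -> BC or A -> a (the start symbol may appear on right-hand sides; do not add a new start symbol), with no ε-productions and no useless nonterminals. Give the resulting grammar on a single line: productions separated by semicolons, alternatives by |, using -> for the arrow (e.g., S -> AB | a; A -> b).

Nullable: {Z}; after ε-elimination: S -> P | f | PS | ZP; P -> a | Paf; Z -> a | Sa.
After unit-elimination: S -> a | f | PS | ZP | Paf; P -> a | Paf; Z -> a | Sa.
TERM: introduce A -> a, B -> f and substitute in every rule of length ≥2.
BIN: P -> PAB becomes P -> PC, C -> AB; S -> PAB becomes S -> PD, D -> AB.

S -> a | f | PD | PS | ZP; A -> a; B -> f; C -> AB; D -> AB; P -> a | PC; Z -> a | SA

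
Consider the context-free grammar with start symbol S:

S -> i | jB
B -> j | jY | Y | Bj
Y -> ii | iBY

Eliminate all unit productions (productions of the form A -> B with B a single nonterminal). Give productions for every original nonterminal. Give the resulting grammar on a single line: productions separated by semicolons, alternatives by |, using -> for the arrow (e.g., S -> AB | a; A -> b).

S -> i | jB; B -> j | Bj | ii | jY | iBY; Y -> ii | iBY

Unit productions: B->Y.
Unit pairs (A ⇒* B via units): (B,Y).
S: inherits non-unit rules of {S} → i | jB.
B: inherits non-unit rules of {B, Y} → Bj | iBY | ii | j | jY.
Y: inherits non-unit rules of {Y} → iBY | ii.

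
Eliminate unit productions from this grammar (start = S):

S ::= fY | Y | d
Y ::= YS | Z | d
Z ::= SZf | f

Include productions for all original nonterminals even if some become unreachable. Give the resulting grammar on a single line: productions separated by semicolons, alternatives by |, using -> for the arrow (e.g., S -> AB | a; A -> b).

S -> d | f | YS | fY | SZf; Y -> d | f | YS | SZf; Z -> f | SZf

Unit productions: S->Y, Y->Z.
Unit pairs (A ⇒* B via units): (S,Y), (S,Z), (Y,Z).
S: inherits non-unit rules of {S, Y, Z} → SZf | YS | d | f | fY.
Y: inherits non-unit rules of {Y, Z} → SZf | YS | d | f.
Z: inherits non-unit rules of {Z} → SZf | f.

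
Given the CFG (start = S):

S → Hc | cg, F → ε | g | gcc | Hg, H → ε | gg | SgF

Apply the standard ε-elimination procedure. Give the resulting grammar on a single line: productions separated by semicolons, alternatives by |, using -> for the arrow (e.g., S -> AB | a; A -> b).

Nullable set: {F, H}.
S -> Hc: H nullable, giving Hc | c.
Drop F -> ε.
F -> Hg: H nullable, giving Hg | g.
Drop H -> ε.
H -> SgF: F nullable, giving Sg | SgF.
Unchanged (no nullable symbols): S -> cg; F -> g; F -> gcc; H -> gg.

S -> c | Hc | cg; F -> g | Hg | gcc; H -> Sg | gg | SgF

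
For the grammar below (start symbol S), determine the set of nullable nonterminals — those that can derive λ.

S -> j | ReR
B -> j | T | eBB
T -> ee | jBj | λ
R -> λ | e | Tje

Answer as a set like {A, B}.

Directly nullable (have an ε-rule): {R, T}.
B is nullable via B -> T (every symbol on the right is already known nullable).
Not nullable: S — each has a terminal in every rule's right-hand side or depends on a non-nullable symbol.

{B, R, T}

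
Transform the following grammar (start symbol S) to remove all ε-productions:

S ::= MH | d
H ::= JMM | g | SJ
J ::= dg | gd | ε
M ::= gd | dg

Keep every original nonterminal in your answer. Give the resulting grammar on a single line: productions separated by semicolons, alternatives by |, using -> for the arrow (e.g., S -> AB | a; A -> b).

Nullable set: {J}.
H -> JMM: J nullable, giving JMM | MM.
H -> SJ: J nullable, giving S | SJ.
Drop J -> ε.
Unchanged (no nullable symbols): S -> MH; S -> d; H -> g; J -> dg; J -> gd; M -> dg; M -> gd.

S -> d | MH; H -> S | g | MM | SJ | JMM; J -> dg | gd; M -> dg | gd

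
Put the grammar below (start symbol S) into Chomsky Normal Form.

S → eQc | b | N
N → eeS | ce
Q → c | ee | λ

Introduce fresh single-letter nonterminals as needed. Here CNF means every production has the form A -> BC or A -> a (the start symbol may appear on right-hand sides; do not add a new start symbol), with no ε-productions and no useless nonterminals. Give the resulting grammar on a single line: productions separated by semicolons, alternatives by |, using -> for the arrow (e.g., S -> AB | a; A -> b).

Nullable: {Q}; after ε-elimination: S -> N | b | ec | eQc; N -> ce | eeS; Q -> c | ee.
After unit-elimination: S -> b | ce | ec | eQc | eeS; N -> ce | eeS; Q -> c | ee.
TERM: introduce A -> c, B -> e and substitute in every rule of length ≥2.
BIN: N -> BBS becomes N -> BC, C -> BS; S -> BBS becomes S -> BD, D -> BS; S -> BQA becomes S -> BE, E -> QA.
Drop unreachable/unproductive: N.

S -> b | AB | BA | BD | BE; A -> c; B -> e; D -> BS; E -> QA; Q -> c | BB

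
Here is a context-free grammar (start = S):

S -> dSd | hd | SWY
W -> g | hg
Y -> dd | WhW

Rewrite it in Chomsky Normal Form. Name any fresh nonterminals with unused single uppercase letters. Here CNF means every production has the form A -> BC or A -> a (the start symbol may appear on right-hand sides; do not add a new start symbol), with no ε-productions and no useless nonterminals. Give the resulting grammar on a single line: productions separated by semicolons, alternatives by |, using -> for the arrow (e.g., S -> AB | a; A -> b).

S -> AD | BA | SE; A -> d; B -> h; C -> g; D -> SA; E -> WY; F -> BW; W -> g | BC; Y -> AA | WF

No ε-productions.
No unit productions to eliminate.
TERM: introduce A -> d, C -> g, B -> h and substitute in every rule of length ≥2.
BIN: S -> ASA becomes S -> AD, D -> SA; S -> SWY becomes S -> SE, E -> WY; Y -> WBW becomes Y -> WF, F -> BW.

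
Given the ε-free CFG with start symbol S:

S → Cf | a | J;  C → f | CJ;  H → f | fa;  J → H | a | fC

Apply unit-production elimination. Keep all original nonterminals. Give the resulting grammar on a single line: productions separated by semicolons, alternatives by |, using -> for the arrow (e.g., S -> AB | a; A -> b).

S -> a | f | Cf | fC | fa; C -> f | CJ; H -> f | fa; J -> a | f | fC | fa

Unit productions: J->H, S->J.
Unit pairs (A ⇒* B via units): (J,H), (S,H), (S,J).
S: inherits non-unit rules of {H, J, S} → Cf | a | f | fC | fa.
C: inherits non-unit rules of {C} → CJ | f.
H: inherits non-unit rules of {H} → f | fa.
J: inherits non-unit rules of {H, J} → a | f | fC | fa.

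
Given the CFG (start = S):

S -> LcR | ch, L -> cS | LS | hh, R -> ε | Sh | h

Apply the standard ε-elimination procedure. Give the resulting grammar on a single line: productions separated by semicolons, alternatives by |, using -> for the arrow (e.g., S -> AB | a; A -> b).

S -> Lc | ch | LcR; L -> LS | cS | hh; R -> h | Sh

Nullable set: {R}.
S -> LcR: R nullable, giving Lc | LcR.
Drop R -> ε.
Unchanged (no nullable symbols): S -> ch; L -> LS; L -> cS; L -> hh; R -> Sh; R -> h.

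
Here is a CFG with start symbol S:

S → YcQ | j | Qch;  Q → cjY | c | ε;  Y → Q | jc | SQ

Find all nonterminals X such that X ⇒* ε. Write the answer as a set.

Directly nullable (have an ε-rule): {Q}.
Y is nullable via Y -> Q (every symbol on the right is already known nullable).
Not nullable: S — each has a terminal in every rule's right-hand side or depends on a non-nullable symbol.

{Q, Y}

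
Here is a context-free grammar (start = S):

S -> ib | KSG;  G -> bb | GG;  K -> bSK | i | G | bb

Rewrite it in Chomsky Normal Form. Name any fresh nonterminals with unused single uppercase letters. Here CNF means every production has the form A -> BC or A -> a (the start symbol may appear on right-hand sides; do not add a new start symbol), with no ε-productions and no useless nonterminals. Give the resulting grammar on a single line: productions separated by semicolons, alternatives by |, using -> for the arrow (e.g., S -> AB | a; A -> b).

No ε-productions.
After unit-elimination: S -> ib | KSG; G -> GG | bb; K -> i | GG | bb | bSK.
TERM: introduce A -> b, B -> i and substitute in every rule of length ≥2.
BIN: K -> ASK becomes K -> AC, C -> SK; S -> KSG becomes S -> KD, D -> SG.

S -> BA | KD; A -> b; B -> i; C -> SK; D -> SG; G -> AA | GG; K -> i | AA | AC | GG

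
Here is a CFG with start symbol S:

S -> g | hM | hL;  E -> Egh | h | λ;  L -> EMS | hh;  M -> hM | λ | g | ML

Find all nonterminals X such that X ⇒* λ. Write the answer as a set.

{E, M}

Directly nullable (have an ε-rule): {E, M}.
Not nullable: L, S — each has a terminal in every rule's right-hand side or depends on a non-nullable symbol.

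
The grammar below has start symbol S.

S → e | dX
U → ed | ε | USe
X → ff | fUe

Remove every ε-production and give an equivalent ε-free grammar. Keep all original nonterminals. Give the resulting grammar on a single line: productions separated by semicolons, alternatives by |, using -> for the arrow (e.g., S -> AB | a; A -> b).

S -> e | dX; U -> Se | ed | USe; X -> fe | ff | fUe

Nullable set: {U}.
Drop U -> ε.
U -> USe: U nullable, giving Se | USe.
X -> fUe: U nullable, giving fUe | fe.
Unchanged (no nullable symbols): S -> dX; S -> e; U -> ed; X -> ff.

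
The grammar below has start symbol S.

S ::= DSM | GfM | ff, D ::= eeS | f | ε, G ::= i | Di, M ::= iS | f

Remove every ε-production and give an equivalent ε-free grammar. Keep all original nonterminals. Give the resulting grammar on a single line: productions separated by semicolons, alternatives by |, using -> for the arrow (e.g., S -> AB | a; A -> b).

S -> SM | ff | DSM | GfM; D -> f | eeS; G -> i | Di; M -> f | iS

Nullable set: {D}.
S -> DSM: D nullable, giving DSM | SM.
Drop D -> ε.
G -> Di: D nullable, giving Di | i.
Unchanged (no nullable symbols): S -> GfM; S -> ff; D -> eeS; D -> f; G -> i; M -> f; M -> iS.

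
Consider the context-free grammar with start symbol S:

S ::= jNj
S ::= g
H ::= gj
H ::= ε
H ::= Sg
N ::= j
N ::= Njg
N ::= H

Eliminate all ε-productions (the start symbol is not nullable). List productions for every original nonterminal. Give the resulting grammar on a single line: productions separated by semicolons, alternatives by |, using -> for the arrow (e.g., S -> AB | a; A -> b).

S -> g | jj | jNj; H -> Sg | gj; N -> H | j | jg | Njg

Nullable set: {H, N}.
S -> jNj: N nullable, giving jNj | jj.
Drop H -> ε.
N -> H: H nullable, giving H.
N -> Njg: N nullable, giving Njg | jg.
Unchanged (no nullable symbols): S -> g; H -> Sg; H -> gj; N -> j.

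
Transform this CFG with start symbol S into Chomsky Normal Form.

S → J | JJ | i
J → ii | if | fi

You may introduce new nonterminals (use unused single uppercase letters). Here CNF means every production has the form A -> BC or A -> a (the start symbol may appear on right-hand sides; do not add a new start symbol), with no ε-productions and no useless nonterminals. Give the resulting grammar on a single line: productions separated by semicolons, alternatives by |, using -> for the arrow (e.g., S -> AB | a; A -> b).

S -> i | AB | BA | BB | JJ; A -> f; B -> i; J -> AB | BA | BB

No ε-productions.
After unit-elimination: S -> i | JJ | fi | if | ii; J -> fi | if | ii.
TERM: introduce A -> f, B -> i and substitute in every rule of length ≥2.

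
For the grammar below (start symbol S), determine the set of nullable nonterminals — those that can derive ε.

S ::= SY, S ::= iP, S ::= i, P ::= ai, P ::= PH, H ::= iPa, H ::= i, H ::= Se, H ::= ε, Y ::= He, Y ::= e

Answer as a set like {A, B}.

Directly nullable (have an ε-rule): {H}.
Not nullable: P, S, Y — each has a terminal in every rule's right-hand side or depends on a non-nullable symbol.

{H}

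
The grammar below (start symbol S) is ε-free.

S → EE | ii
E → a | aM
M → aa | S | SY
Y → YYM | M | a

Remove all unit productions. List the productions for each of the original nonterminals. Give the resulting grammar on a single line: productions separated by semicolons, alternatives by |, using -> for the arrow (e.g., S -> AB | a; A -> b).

S -> EE | ii; E -> a | aM; M -> EE | SY | aa | ii; Y -> a | EE | SY | aa | ii | YYM

Unit productions: M->S, Y->M.
Unit pairs (A ⇒* B via units): (M,S), (Y,M), (Y,S).
S: inherits non-unit rules of {S} → EE | ii.
E: inherits non-unit rules of {E} → a | aM.
M: inherits non-unit rules of {M, S} → EE | SY | aa | ii.
Y: inherits non-unit rules of {M, S, Y} → EE | SY | YYM | a | aa | ii.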